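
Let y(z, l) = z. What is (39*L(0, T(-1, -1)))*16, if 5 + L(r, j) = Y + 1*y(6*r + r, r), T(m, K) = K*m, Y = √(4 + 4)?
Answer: -3120 + 1248*√2 ≈ -1355.1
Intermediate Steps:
Y = 2*√2 (Y = √8 = 2*√2 ≈ 2.8284)
L(r, j) = -5 + 2*√2 + 7*r (L(r, j) = -5 + (2*√2 + 1*(6*r + r)) = -5 + (2*√2 + 1*(7*r)) = -5 + (2*√2 + 7*r) = -5 + 2*√2 + 7*r)
(39*L(0, T(-1, -1)))*16 = (39*(-5 + 2*√2 + 7*0))*16 = (39*(-5 + 2*√2 + 0))*16 = (39*(-5 + 2*√2))*16 = (-195 + 78*√2)*16 = -3120 + 1248*√2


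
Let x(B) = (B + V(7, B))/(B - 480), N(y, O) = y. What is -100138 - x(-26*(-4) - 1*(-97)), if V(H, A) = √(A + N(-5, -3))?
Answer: -27938287/279 ≈ -1.0014e+5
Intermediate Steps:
V(H, A) = √(-5 + A) (V(H, A) = √(A - 5) = √(-5 + A))
x(B) = (B + √(-5 + B))/(-480 + B) (x(B) = (B + √(-5 + B))/(B - 480) = (B + √(-5 + B))/(-480 + B))
-100138 - x(-26*(-4) - 1*(-97)) = -100138 - ((-26*(-4) - 1*(-97)) + √(-5 + (-26*(-4) - 1*(-97))))/(-480 + (-26*(-4) - 1*(-97))) = -100138 - ((104 + 97) + √(-5 + (104 + 97)))/(-480 + (104 + 97)) = -100138 - (201 + √(-5 + 201))/(-480 + 201) = -100138 - (201 + √196)/(-279) = -100138 - (-1)*(201 + 14)/279 = -100138 - (-1)*215/279 = -100138 - 1*(-215/279) = -100138 + 215/279 = -27938287/279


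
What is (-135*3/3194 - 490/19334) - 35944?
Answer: -158546563911/4410914 ≈ -35944.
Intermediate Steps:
(-135*3/3194 - 490/19334) - 35944 = (-405*1/3194 - 490*1/19334) - 35944 = (-405/3194 - 35/1381) - 35944 = -671095/4410914 - 35944 = -158546563911/4410914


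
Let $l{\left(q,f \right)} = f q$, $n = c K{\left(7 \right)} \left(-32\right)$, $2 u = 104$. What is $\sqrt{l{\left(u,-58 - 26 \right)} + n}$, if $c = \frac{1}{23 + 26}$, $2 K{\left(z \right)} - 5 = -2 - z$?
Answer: $\frac{4 i \sqrt{13373}}{7} \approx 66.081 i$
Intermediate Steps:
$K{\left(z \right)} = \frac{3}{2} - \frac{z}{2}$ ($K{\left(z \right)} = \frac{5}{2} + \frac{-2 - z}{2} = \frac{5}{2} - \left(1 + \frac{z}{2}\right) = \frac{3}{2} - \frac{z}{2}$)
$c = \frac{1}{49} \approx 0.020408$
$u = 52$ ($u = \frac{1}{2} \cdot 104 = 52$)
$n = \frac{64}{49}$ ($n = \frac{\frac{3}{2} - \frac{7}{2}}{49} \left(-32\right) = \frac{1}{49} \left(-2\right) \left(-32\right) = \left(- \frac{2}{49}\right) \left(-32\right) = \frac{64}{49} \approx 1.3061$)
$\sqrt{l{\left(u,-58 - 26 \right)} + n} = \sqrt{\left(-58 - 26\right) 52 + \frac{64}{49}} = \sqrt{\left(-84\right) 52 + \frac{64}{49}} = \sqrt{-4368 + \frac{64}{49}} = \sqrt{- \frac{213968}{49}} = \frac{4 i \sqrt{13373}}{7}$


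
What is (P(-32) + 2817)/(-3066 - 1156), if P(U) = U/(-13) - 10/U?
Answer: -586513/878176 ≈ -0.66788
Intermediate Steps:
P(U) = -10/U - U/13 (P(U) = U*(-1/13) - 10/U = -U/13 - 10/U = -10/U - U/13)
(P(-32) + 2817)/(-3066 - 1156) = ((-10/(-32) - 1/13*(-32)) + 2817)/(-3066 - 1156) = ((-10*(-1/32) + 32/13) + 2817)/(-4222) = ((5/16 + 32/13) + 2817)*(-1/4222) = (577/208 + 2817)*(-1/4222) = (586513/208)*(-1/4222) = -586513/878176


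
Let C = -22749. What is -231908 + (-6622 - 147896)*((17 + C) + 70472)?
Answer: -7376921228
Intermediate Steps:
-231908 + (-6622 - 147896)*((17 + C) + 70472) = -231908 + (-6622 - 147896)*((17 - 22749) + 70472) = -231908 - 154518*(-22732 + 70472) = -231908 - 154518*47740 = -231908 - 7376689320 = -7376921228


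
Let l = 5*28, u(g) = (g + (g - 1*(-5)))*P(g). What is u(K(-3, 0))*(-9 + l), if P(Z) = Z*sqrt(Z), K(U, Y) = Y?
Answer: 0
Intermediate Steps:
P(Z) = Z**(3/2)
u(g) = g**(3/2)*(5 + 2*g) (u(g) = (g + (g - 1*(-5)))*g**(3/2) = (g + (g + 5))*g**(3/2) = (g + (5 + g))*g**(3/2) = (5 + 2*g)*g**(3/2) = g**(3/2)*(5 + 2*g))
l = 140
u(K(-3, 0))*(-9 + l) = (0**(3/2)*(5 + 2*0))*(-9 + 140) = (0*(5 + 0))*131 = (0*5)*131 = 0*131 = 0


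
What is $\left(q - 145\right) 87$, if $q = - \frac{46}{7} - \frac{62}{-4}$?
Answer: $- \frac{165735}{14} \approx -11838.0$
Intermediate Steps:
$q = \frac{125}{14}$ ($q = \left(-46\right) \frac{1}{7} - - \frac{31}{2} = - \frac{46}{7} + \frac{31}{2} = \frac{125}{14} \approx 8.9286$)
$\left(q - 145\right) 87 = \left(\frac{125}{14} - 145\right) 87 = \left(- \frac{1905}{14}\right) 87 = - \frac{165735}{14}$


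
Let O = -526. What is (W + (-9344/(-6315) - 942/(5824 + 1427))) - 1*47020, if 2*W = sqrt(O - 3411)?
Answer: -717662350562/15263355 + I*sqrt(3937)/2 ≈ -47019.0 + 31.373*I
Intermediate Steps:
W = I*sqrt(3937)/2 (W = sqrt(-526 - 3411)/2 = sqrt(-3937)/2 = (I*sqrt(3937))/2 = I*sqrt(3937)/2 ≈ 31.373*I)
(W + (-9344/(-6315) - 942/(5824 + 1427))) - 1*47020 = (I*sqrt(3937)/2 + (-9344/(-6315) - 942/(5824 + 1427))) - 1*47020 = (I*sqrt(3937)/2 + (-9344*(-1/6315) - 942/7251)) - 47020 = (I*sqrt(3937)/2 + (9344/6315 - 942*1/7251)) - 47020 = (I*sqrt(3937)/2 + (9344/6315 - 314/2417)) - 47020 = (I*sqrt(3937)/2 + 20601538/15263355) - 47020 = (20601538/15263355 + I*sqrt(3937)/2) - 47020 = -717662350562/15263355 + I*sqrt(3937)/2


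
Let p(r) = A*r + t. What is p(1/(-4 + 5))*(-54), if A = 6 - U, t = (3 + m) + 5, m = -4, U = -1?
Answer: -594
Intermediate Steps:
t = 4 (t = (3 - 4) + 5 = -1 + 5 = 4)
A = 7 (A = 6 - 1*(-1) = 6 + 1 = 7)
p(r) = 4 + 7*r (p(r) = 7*r + 4 = 4 + 7*r)
p(1/(-4 + 5))*(-54) = (4 + 7/(-4 + 5))*(-54) = (4 + 7/1)*(-54) = (4 + 7*1)*(-54) = (4 + 7)*(-54) = 11*(-54) = -594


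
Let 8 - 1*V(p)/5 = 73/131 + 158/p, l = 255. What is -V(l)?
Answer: -227927/6681 ≈ -34.116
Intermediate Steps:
V(p) = 4875/131 - 790/p (V(p) = 40 - 5*(73/131 + 158/p) = 40 + (-365/131 - 790/p) = 4875/131 - 790/p)
-V(l) = -(4875/131 - 790/255) = -(4875/131 - 790*1/255) = -(4875/131 - 158/51) = -1*227927/6681 = -227927/6681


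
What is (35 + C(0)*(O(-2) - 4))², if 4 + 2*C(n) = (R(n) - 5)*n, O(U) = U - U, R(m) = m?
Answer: 1849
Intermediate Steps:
O(U) = 0
C(n) = -2 + n*(-5 + n)/2 (C(n) = -2 + ((n - 5)*n)/2 = -2 + ((-5 + n)*n)/2 = -2 + (n*(-5 + n))/2 = -2 + n*(-5 + n)/2)
(35 + C(0)*(O(-2) - 4))² = (35 + (-2 + (½)*0² - 5/2*0)*(0 - 4))² = (35 + (-2 + (½)*0 + 0)*(-4))² = (35 + (-2 + 0 + 0)*(-4))² = (35 - 2*(-4))² = (35 + 8)² = 43² = 1849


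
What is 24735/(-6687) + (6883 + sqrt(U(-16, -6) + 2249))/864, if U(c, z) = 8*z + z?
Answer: 2739509/641952 + sqrt(2195)/864 ≈ 4.3217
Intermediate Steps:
U(c, z) = 9*z
24735/(-6687) + (6883 + sqrt(U(-16, -6) + 2249))/864 = 24735/(-6687) + (6883 + sqrt(9*(-6) + 2249))/864 = 24735*(-1/6687) + (6883 + sqrt(-54 + 2249))*(1/864) = -8245/2229 + (6883 + sqrt(2195))*(1/864) = -8245/2229 + (6883/864 + sqrt(2195)/864) = 2739509/641952 + sqrt(2195)/864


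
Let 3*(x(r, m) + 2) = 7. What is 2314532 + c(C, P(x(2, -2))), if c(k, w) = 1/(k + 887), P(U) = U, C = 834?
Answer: 3983309573/1721 ≈ 2.3145e+6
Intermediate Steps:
x(r, m) = ⅓ (x(r, m) = -2 + (⅓)*7 = -2 + 7/3 = ⅓)
c(k, w) = 1/(887 + k)
2314532 + c(C, P(x(2, -2))) = 2314532 + 1/(887 + 834) = 2314532 + 1/1721 = 3983309573/1721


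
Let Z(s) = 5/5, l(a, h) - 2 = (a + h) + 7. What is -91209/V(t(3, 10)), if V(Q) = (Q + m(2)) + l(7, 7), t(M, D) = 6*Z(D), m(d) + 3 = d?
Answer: -91209/28 ≈ -3257.5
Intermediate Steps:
l(a, h) = 9 + a + h (l(a, h) = 2 + ((a + h) + 7) = 2 + (7 + a + h) = 9 + a + h)
Z(s) = 1 (Z(s) = 5*(1/5) = 1)
m(d) = -3 + d
t(M, D) = 6 (t(M, D) = 6*1 = 6)
V(Q) = 22 + Q (V(Q) = (Q + (-3 + 2)) + (9 + 7 + 7) = (Q - 1) + 23 = (-1 + Q) + 23 = 22 + Q)
-91209/V(t(3, 10)) = -91209/(22 + 6) = -91209/28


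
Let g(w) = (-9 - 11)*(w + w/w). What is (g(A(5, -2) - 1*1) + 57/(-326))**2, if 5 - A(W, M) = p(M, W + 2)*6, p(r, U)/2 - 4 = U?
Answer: 685555848289/106276 ≈ 6.4507e+6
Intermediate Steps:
p(r, U) = 8 + 2*U
A(W, M) = -67 - 12*W (A(W, M) = 5 - (8 + 2*(W + 2))*6 = 5 - (8 + 2*(2 + W))*6 = 5 - (8 + (4 + 2*W))*6 = 5 - (12 + 2*W)*6 = 5 - (72 + 12*W) = 5 + (-72 - 12*W) = -67 - 12*W)
g(w) = -20 - 20*w (g(w) = -20*(w + 1) = -20*(1 + w) = -20 - 20*w)
(g(A(5, -2) - 1*1) + 57/(-326))**2 = ((-20 - 20*((-67 - 12*5) - 1*1)) + 57/(-326))**2 = ((-20 - 20*((-67 - 60) - 1)) + 57*(-1/326))**2 = ((-20 - 20*(-127 - 1)) - 57/326)**2 = ((-20 - 20*(-128)) - 57/326)**2 = ((-20 + 2560) - 57/326)**2 = (2540 - 57/326)**2 = (827983/326)**2 = 685555848289/106276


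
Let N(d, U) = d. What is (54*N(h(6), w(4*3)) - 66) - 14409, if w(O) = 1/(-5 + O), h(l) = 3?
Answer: -14313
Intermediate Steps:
(54*N(h(6), w(4*3)) - 66) - 14409 = (54*3 - 66) - 14409 = (162 - 66) - 14409 = 96 - 14409 = -14313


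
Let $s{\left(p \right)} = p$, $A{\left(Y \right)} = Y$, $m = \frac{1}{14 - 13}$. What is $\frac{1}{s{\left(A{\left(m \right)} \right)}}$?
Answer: $1$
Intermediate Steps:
$m = 1$ ($m = 1^{-1} = 1$)
$\frac{1}{s{\left(A{\left(m \right)} \right)}} = 1^{-1} = 1$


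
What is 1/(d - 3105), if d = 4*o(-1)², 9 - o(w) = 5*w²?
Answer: -1/3041 ≈ -0.00032884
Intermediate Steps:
o(w) = 9 - 5*w²
d = 64 (d = 4*(9 - 5*(-1)²)² = 4*(9 - 5*1)² = 4*(9 - 5)² = 4*4² = 4*16 = 64)
1/(d - 3105) = 1/(64 - 3105) = 1/(-3041) = -1/3041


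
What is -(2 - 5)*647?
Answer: 1941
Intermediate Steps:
-(2 - 5)*647 = -(-3)*647 = -1*(-1941) = 1941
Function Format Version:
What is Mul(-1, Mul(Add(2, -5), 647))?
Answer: 1941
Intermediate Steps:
Mul(-1, Mul(Add(2, -5), 647)) = Mul(-1, Mul(-3, 647)) = Mul(-1, -1941) = 1941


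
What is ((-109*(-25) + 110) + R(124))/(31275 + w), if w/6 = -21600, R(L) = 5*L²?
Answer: -15943/19665 ≈ -0.81073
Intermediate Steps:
w = -129600 (w = 6*(-21600) = -129600)
((-109*(-25) + 110) + R(124))/(31275 + w) = ((-109*(-25) + 110) + 5*124²)/(31275 - 129600) = ((2725 + 110) + 5*15376)/(-98325) = (2835 + 76880)*(-1/98325) = 79715*(-1/98325) = -15943/19665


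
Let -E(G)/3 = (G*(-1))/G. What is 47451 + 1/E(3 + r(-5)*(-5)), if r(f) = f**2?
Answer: 142354/3 ≈ 47451.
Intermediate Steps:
E(G) = 3 (E(G) = -3*G*(-1)/G = -3*(-G)/G = -3*(-1) = 3)
47451 + 1/E(3 + r(-5)*(-5)) = 47451 + 1/3 = 142354/3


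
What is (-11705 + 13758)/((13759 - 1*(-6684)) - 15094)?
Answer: 2053/5349 ≈ 0.38381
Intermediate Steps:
(-11705 + 13758)/((13759 - 1*(-6684)) - 15094) = 2053/((13759 + 6684) - 15094) = 2053/(20443 - 15094) = 2053/5349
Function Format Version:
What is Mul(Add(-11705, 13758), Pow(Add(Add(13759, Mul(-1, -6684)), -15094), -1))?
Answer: Rational(2053, 5349) ≈ 0.38381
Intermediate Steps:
Mul(Add(-11705, 13758), Pow(Add(Add(13759, Mul(-1, -6684)), -15094), -1)) = Mul(2053, Pow(Add(Add(13759, 6684), -15094), -1)) = Mul(2053, Pow(Add(20443, -15094), -1)) = Mul(2053, Pow(5349, -1)) = Mul(2053, Rational(1, 5349)) = Rational(2053, 5349)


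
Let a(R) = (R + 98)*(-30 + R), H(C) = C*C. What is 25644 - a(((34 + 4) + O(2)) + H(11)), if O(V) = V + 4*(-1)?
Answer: -6741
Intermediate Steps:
O(V) = -4 + V (O(V) = V - 4 = -4 + V)
H(C) = C²
a(R) = (-30 + R)*(98 + R) (a(R) = (98 + R)*(-30 + R) = (-30 + R)*(98 + R))
25644 - a(((34 + 4) + O(2)) + H(11)) = 25644 - (-2940 + (((34 + 4) + (-4 + 2)) + 11²)² + 68*(((34 + 4) + (-4 + 2)) + 11²)) = 25644 - (-2940 + ((38 - 2) + 121)² + 68*((38 - 2) + 121)) = 25644 - (-2940 + (36 + 121)² + 68*(36 + 121)) = 25644 - (-2940 + 157² + 68*157) = 25644 - (-2940 + 24649 + 10676) = 25644 - 1*32385 = 25644 - 32385 = -6741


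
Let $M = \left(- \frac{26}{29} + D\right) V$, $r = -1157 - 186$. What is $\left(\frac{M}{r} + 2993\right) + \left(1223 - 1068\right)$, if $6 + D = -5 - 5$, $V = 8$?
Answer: $\frac{122609076}{38947} \approx 3148.1$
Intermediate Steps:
$r = -1343$ ($r = -1157 - 186 = -1343$)
$D = -16$ ($D = -6 - 10 = -16$)
$M = - \frac{3920}{29}$ ($M = \left(- \frac{26}{29} - 16\right) 8 = \left(- \frac{490}{29}\right) 8 = - \frac{3920}{29} \approx -135.17$)
$\left(\frac{M}{r} + 2993\right) + \left(1223 - 1068\right) = \left(- \frac{3920}{29 \left(-1343\right)} + 2993\right) + \left(1223 - 1068\right) = \left(\left(- \frac{3920}{29}\right) \left(- \frac{1}{1343}\right) + 2993\right) + \left(1223 - 1068\right) = \left(\frac{3920}{38947} + 2993\right) + 155 = \frac{116572291}{38947} + 155 = \frac{122609076}{38947}$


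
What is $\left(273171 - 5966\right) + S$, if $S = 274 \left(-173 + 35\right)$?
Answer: $229393$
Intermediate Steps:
$S = -37812$ ($S = 274 \left(-138\right) = -37812$)
$\left(273171 - 5966\right) + S = \left(273171 - 5966\right) - 37812 = 267205 - 37812 = 229393$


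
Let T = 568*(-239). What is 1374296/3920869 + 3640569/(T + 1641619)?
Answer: 16343701129093/5904307238423 ≈ 2.7681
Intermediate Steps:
T = -135752
1374296/3920869 + 3640569/(T + 1641619) = 1374296/3920869 + 3640569/(-135752 + 1641619) = 1374296*(1/3920869) + 3640569/1505867 = 1374296/3920869 + 3640569*(1/1505867) = 1374296/3920869 + 3640569/1505867 = 16343701129093/5904307238423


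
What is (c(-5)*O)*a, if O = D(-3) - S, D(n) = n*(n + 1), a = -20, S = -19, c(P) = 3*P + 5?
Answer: 5000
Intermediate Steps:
c(P) = 5 + 3*P
D(n) = n*(1 + n)
O = 25 (O = -3*(1 - 3) - 1*(-19) = -3*(-2) + 19 = 6 + 19 = 25)
(c(-5)*O)*a = ((5 + 3*(-5))*25)*(-20) = ((5 - 15)*25)*(-20) = -10*25*(-20) = -250*(-20) = 5000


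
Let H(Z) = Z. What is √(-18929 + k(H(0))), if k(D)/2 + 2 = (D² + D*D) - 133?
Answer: I*√19199 ≈ 138.56*I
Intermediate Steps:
k(D) = -270 + 4*D² (k(D) = -4 + 2*((D² + D*D) - 133) = -4 + 2*((D² + D²) - 133) = -4 + 2*(2*D² - 133) = -4 + 2*(-133 + 2*D²) = -4 + (-266 + 4*D²) = -270 + 4*D²)
√(-18929 + k(H(0))) = √(-18929 + (-270 + 4*0²)) = √(-18929 + (-270 + 4*0)) = √(-18929 + (-270 + 0)) = √(-18929 - 270) = √(-19199) = I*√19199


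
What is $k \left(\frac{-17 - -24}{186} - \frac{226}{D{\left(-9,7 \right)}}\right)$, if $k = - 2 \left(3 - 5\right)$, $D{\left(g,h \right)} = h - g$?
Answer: $- \frac{10481}{186} \approx -56.349$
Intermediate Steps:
$k = 4$ ($k = \left(-2\right) \left(-2\right) = 4$)
$k \left(\frac{-17 - -24}{186} - \frac{226}{D{\left(-9,7 \right)}}\right) = 4 \left(\frac{-17 - -24}{186} - \frac{226}{7 - -9}\right) = 4 \left(\left(-17 + 24\right) \frac{1}{186} - \frac{226}{7 + 9}\right) = 4 \left(7 \cdot \frac{1}{186} - \frac{226}{16}\right) = 4 \left(\frac{7}{186} - \frac{113}{8}\right) = 4 \left(- \frac{10481}{744}\right) = - \frac{10481}{186}$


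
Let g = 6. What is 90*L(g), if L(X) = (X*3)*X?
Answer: 9720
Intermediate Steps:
L(X) = 3*X² (L(X) = (3*X)*X = 3*X²)
90*L(g) = 90*(3*6²) = 90*(3*36) = 90*108 = 9720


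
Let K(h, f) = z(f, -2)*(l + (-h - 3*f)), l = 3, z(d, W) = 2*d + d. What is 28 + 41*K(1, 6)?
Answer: -11780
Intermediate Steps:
z(d, W) = 3*d
K(h, f) = 3*f*(3 - h - 3*f) (K(h, f) = (3*f)*(3 + (-h - 3*f)) = (3*f)*(3 - h - 3*f) = 3*f*(3 - h - 3*f))
28 + 41*K(1, 6) = 28 + 41*(3*6*(3 - 1*1 - 3*6)) = 28 + 41*(3*6*(3 - 1 - 18)) = 28 + 41*(3*6*(-16)) = 28 + 41*(-288) = 28 - 11808 = -11780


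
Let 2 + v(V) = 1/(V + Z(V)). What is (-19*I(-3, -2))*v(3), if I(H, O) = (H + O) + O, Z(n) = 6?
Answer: -2261/9 ≈ -251.22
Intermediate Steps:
I(H, O) = H + 2*O
v(V) = -2 + 1/(6 + V) (v(V) = -2 + 1/(V + 6) = -2 + 1/(6 + V))
(-19*I(-3, -2))*v(3) = (-19*(-3 + 2*(-2)))*((-11 - 2*3)/(6 + 3)) = (-19*(-3 - 4))*((-11 - 6)/9) = (-19*(-7))*((1/9)*(-17)) = 133*(-17/9) = -2261/9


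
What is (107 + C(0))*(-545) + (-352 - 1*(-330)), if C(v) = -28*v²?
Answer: -58337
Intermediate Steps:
(107 + C(0))*(-545) + (-352 - 1*(-330)) = (107 - 28*0²)*(-545) + (-352 - 1*(-330)) = (107 - 28*0)*(-545) + (-352 + 330) = (107 + 0)*(-545) - 22 = 107*(-545) - 22 = -58315 - 22 = -58337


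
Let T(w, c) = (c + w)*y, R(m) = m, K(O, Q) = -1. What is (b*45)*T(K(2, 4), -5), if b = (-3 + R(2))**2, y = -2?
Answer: 540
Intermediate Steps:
b = 1 (b = (-3 + 2)**2 = (-1)**2 = 1)
T(w, c) = -2*c - 2*w (T(w, c) = (c + w)*(-2) = -2*c - 2*w)
(b*45)*T(K(2, 4), -5) = (1*45)*(-2*(-5) - 2*(-1)) = 45*(10 + 2) = 45*12 = 540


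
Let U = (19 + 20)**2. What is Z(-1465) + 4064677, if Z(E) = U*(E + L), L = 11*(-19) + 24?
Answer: 1555027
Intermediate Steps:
U = 1521 (U = 39**2 = 1521)
L = -185 (L = -209 + 24 = -185)
Z(E) = -281385 + 1521*E (Z(E) = 1521*(E - 185) = 1521*(-185 + E) = -281385 + 1521*E)
Z(-1465) + 4064677 = (-281385 + 1521*(-1465)) + 4064677 = (-281385 - 2228265) + 4064677 = -2509650 + 4064677 = 1555027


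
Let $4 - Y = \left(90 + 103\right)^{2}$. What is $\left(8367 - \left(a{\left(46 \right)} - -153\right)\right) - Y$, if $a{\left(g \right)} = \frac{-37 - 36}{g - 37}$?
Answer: $\frac{409204}{9} \approx 45467.0$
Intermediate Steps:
$a{\left(g \right)} = - \frac{73}{-37 + g}$
$Y = -37245$ ($Y = 4 - \left(90 + 103\right)^{2} = 4 - 193^{2} = 4 - 37249 = -37245$)
$\left(8367 - \left(a{\left(46 \right)} - -153\right)\right) - Y = \left(8367 - \left(- \frac{73}{-37 + 46} - -153\right)\right) - -37245 = \left(8367 - \left(- \frac{73}{9} + 153\right)\right) + 37245 = \left(8367 - \frac{1304}{9}\right) + 37245 = \frac{73999}{9} + 37245 = \frac{409204}{9}$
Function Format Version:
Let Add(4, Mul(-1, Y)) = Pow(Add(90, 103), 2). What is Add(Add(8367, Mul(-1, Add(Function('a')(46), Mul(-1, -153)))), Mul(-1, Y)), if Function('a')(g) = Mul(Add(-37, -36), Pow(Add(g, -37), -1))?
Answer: Rational(409204, 9) ≈ 45467.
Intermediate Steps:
Function('a')(g) = Mul(-73, Pow(Add(-37, g), -1))
Y = -37245 (Y = Add(4, Mul(-1, Pow(Add(90, 103), 2))) = Add(4, Mul(-1, Pow(193, 2))) = Add(4, Mul(-1, 37249)) = Add(4, -37249) = -37245)
Add(Add(8367, Mul(-1, Add(Function('a')(46), Mul(-1, -153)))), Mul(-1, Y)) = Add(Add(8367, Mul(-1, Add(Mul(-73, Pow(Add(-37, 46), -1)), Mul(-1, -153)))), Mul(-1, -37245)) = Add(Add(8367, Mul(-1, Add(Mul(-73, Pow(9, -1)), 153))), 37245) = Add(Add(8367, Mul(-1, Add(Mul(-73, Rational(1, 9)), 153))), 37245) = Add(Add(8367, Mul(-1, Add(Rational(-73, 9), 153))), 37245) = Add(Add(8367, Mul(-1, Rational(1304, 9))), 37245) = Add(Add(8367, Rational(-1304, 9)), 37245) = Add(Rational(73999, 9), 37245) = Rational(409204, 9)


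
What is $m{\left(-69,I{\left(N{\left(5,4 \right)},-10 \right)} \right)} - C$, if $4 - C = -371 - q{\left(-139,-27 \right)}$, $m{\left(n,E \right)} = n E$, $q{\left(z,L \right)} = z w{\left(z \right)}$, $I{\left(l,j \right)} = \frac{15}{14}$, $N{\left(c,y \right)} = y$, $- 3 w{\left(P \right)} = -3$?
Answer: $- \frac{4339}{14} \approx -309.93$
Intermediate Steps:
$w{\left(P \right)} = 1$ ($w{\left(P \right)} = \left(- \frac{1}{3}\right) \left(-3\right) = 1$)
$I{\left(l,j \right)} = \frac{15}{14}$ ($I{\left(l,j \right)} = 15 \cdot \frac{1}{14} = \frac{15}{14}$)
$q{\left(z,L \right)} = z$ ($q{\left(z,L \right)} = z 1 = z$)
$m{\left(n,E \right)} = E n$
$C = 236$ ($C = 4 - \left(-371 - -139\right) = 4 - \left(-371 + 139\right) = 4 - -232 = 4 + 232 = 236$)
$m{\left(-69,I{\left(N{\left(5,4 \right)},-10 \right)} \right)} - C = \frac{15}{14} \left(-69\right) - 236 = - \frac{1035}{14} - 236 = - \frac{4339}{14}$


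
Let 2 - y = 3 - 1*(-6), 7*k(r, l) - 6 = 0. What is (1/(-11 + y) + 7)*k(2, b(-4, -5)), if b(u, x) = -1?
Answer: 125/21 ≈ 5.9524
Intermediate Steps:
k(r, l) = 6/7 (k(r, l) = 6/7 + (⅐)*0 = 6/7 + 0 = 6/7)
y = -7 (y = 2 - (3 - 1*(-6)) = 2 - (3 + 6) = 2 - 1*9 = 2 - 9 = -7)
(1/(-11 + y) + 7)*k(2, b(-4, -5)) = (1/(-11 - 7) + 7)*(6/7) = (1/(-18) + 7)*(6/7) = (-1/18 + 7)*(6/7) = (125/18)*(6/7) = 125/21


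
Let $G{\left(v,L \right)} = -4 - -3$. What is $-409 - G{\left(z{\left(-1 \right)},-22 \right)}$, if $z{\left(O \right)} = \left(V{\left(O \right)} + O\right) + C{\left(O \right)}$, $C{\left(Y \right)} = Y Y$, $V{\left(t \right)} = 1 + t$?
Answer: $-408$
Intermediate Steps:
$C{\left(Y \right)} = Y^{2}$
$z{\left(O \right)} = 1 + O^{2} + 2 O$ ($z{\left(O \right)} = \left(\left(1 + O\right) + O\right) + O^{2} = \left(1 + 2 O\right) + O^{2} = 1 + O^{2} + 2 O$)
$G{\left(v,L \right)} = -1$ ($G{\left(v,L \right)} = -4 + 3 = -1$)
$-409 - G{\left(z{\left(-1 \right)},-22 \right)} = -409 - -1 = -409 + 1 = -408$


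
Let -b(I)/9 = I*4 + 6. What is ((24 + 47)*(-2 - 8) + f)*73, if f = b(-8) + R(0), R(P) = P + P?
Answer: -34748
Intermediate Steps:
b(I) = -54 - 36*I (b(I) = -9*(I*4 + 6) = -9*(4*I + 6) = -9*(6 + 4*I) = -54 - 36*I)
R(P) = 2*P
f = 234 (f = (-54 - 36*(-8)) + 2*0 = (-54 + 288) + 0 = 234 + 0 = 234)
((24 + 47)*(-2 - 8) + f)*73 = ((24 + 47)*(-2 - 8) + 234)*73 = (71*(-10) + 234)*73 = (-710 + 234)*73 = -476*73 = -34748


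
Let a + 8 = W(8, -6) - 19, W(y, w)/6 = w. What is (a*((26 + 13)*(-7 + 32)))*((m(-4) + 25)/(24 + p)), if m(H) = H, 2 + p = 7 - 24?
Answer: -257985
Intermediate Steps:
p = -19 (p = -2 + (7 - 24) = -2 - 17 = -19)
W(y, w) = 6*w
a = -63 (a = -8 + (6*(-6) - 19) = -8 + (-36 - 19) = -8 - 55 = -63)
(a*((26 + 13)*(-7 + 32)))*((m(-4) + 25)/(24 + p)) = (-63*(26 + 13)*(-7 + 32))*((-4 + 25)/(24 - 19)) = (-2457*25)*(21/5) = (-63*975)*(21*(⅕)) = -61425*21/5 = -257985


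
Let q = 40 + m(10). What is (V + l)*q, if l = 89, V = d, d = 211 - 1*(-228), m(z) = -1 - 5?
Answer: 17952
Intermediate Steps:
m(z) = -6
d = 439 (d = 211 + 228 = 439)
V = 439
q = 34 (q = 40 - 6 = 34)
(V + l)*q = (439 + 89)*34 = 528*34 = 17952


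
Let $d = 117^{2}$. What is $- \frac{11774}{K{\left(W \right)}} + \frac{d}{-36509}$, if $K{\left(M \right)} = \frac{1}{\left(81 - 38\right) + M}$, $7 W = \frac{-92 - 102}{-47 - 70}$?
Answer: $- \frac{2174525176331}{4271553} \approx -5.0907 \cdot 10^{5}$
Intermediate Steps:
$d = 13689$
$W = \frac{194}{819}$ ($W = \frac{\left(-92 - 102\right) \frac{1}{-47 - 70}}{7} = \frac{\left(-194\right) \frac{1}{-117}}{7} = \frac{\left(-194\right) \left(- \frac{1}{117}\right)}{7} = \frac{1}{7} \cdot \frac{194}{117} = \frac{194}{819} \approx 0.23687$)
$K{\left(M \right)} = \frac{1}{43 + M}$
$- \frac{11774}{K{\left(W \right)}} + \frac{d}{-36509} = - \frac{11774}{\frac{1}{43 + \frac{194}{819}}} + \frac{13689}{-36509} = - \frac{11774}{\frac{1}{\frac{35411}{819}}} + 13689 \left(- \frac{1}{36509}\right) = - \frac{11774}{\frac{819}{35411}} - \frac{13689}{36509} = \left(-11774\right) \frac{35411}{819} - \frac{13689}{36509} = - \frac{59561302}{117} - \frac{13689}{36509} = - \frac{2174525176331}{4271553}$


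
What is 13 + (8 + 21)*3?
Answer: 100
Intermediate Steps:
13 + (8 + 21)*3 = 13 + 29*3 = 13 + 87 = 100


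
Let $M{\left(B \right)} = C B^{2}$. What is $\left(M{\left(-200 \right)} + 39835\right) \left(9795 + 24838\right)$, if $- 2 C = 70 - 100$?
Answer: $22159405555$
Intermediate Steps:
$C = 15$ ($C = - \frac{70 - 100}{2} = \left(- \frac{1}{2}\right) \left(-30\right) = 15$)
$M{\left(B \right)} = 15 B^{2}$
$\left(M{\left(-200 \right)} + 39835\right) \left(9795 + 24838\right) = \left(15 \left(-200\right)^{2} + 39835\right) \left(9795 + 24838\right) = \left(15 \cdot 40000 + 39835\right) 34633 = \left(600000 + 39835\right) 34633 = 639835 \cdot 34633 = 22159405555$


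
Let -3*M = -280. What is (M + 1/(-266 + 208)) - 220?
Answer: -22043/174 ≈ -126.68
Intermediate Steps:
M = 280/3 (M = -1/3*(-280) = 280/3 ≈ 93.333)
(M + 1/(-266 + 208)) - 220 = (280/3 + 1/(-266 + 208)) - 220 = (280/3 + 1/(-58)) - 220 = (280/3 - 1/58) - 220 = 16237/174 - 220 = -22043/174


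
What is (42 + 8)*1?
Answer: 50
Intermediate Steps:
(42 + 8)*1 = 50*1 = 50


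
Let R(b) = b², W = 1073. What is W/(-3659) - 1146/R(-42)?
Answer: -1014331/1075746 ≈ -0.94291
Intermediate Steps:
W/(-3659) - 1146/R(-42) = 1073/(-3659) - 1146/((-42)²) = 1073*(-1/3659) - 1146/1764 = -1073/3659 - 1146*1/1764 = -1073/3659 - 191/294 = -1014331/1075746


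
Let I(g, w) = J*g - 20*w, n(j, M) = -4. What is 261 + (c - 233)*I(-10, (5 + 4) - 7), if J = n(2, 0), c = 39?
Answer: 261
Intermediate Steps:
J = -4
I(g, w) = -20*w - 4*g (I(g, w) = -4*g - 20*w = -20*w - 4*g)
261 + (c - 233)*I(-10, (5 + 4) - 7) = 261 + (39 - 233)*(-20*((5 + 4) - 7) - 4*(-10)) = 261 - 194*(-20*(9 - 7) + 40) = 261 - 194*(-20*2 + 40) = 261 - 194*(-40 + 40) = 261 - 194*0 = 261 + 0 = 261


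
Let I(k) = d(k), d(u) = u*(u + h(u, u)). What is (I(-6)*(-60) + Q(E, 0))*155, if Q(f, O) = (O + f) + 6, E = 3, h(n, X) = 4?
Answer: -110205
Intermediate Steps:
d(u) = u*(4 + u) (d(u) = u*(u + 4) = u*(4 + u))
I(k) = k*(4 + k)
Q(f, O) = 6 + O + f
(I(-6)*(-60) + Q(E, 0))*155 = (-6*(4 - 6)*(-60) + (6 + 0 + 3))*155 = (-6*(-2)*(-60) + 9)*155 = (12*(-60) + 9)*155 = (-720 + 9)*155 = -711*155 = -110205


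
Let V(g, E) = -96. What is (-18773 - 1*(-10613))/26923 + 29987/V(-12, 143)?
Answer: -808123361/2584608 ≈ -312.67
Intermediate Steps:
(-18773 - 1*(-10613))/26923 + 29987/V(-12, 143) = (-18773 - 1*(-10613))/26923 + 29987/(-96) = (-18773 + 10613)*(1/26923) + 29987*(-1/96) = -8160*1/26923 - 29987/96 = -8160/26923 - 29987/96 = -808123361/2584608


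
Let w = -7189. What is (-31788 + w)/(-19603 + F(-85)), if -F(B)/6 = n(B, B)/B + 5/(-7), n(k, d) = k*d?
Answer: 272839/133621 ≈ 2.0419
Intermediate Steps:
n(k, d) = d*k
F(B) = 30/7 - 6*B (F(B) = -6*((B*B)/B + 5/(-7)) = -6*(B²/B + 5*(-⅐)) = -6*(B - 5/7) = -6*(-5/7 + B) = 30/7 - 6*B)
(-31788 + w)/(-19603 + F(-85)) = (-31788 - 7189)/(-19603 + (30/7 - 6*(-85))) = -38977/(-19603 + (30/7 + 510)) = -38977/(-19603 + 3600/7) = -38977/(-133621/7) = -38977*(-7/133621) = 272839/133621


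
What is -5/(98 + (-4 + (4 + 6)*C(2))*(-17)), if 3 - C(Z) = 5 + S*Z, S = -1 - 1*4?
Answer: 5/1194 ≈ 0.0041876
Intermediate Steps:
S = -5 (S = -1 - 4 = -5)
C(Z) = -2 + 5*Z (C(Z) = 3 - (5 - 5*Z) = 3 + (-5 + 5*Z) = -2 + 5*Z)
-5/(98 + (-4 + (4 + 6)*C(2))*(-17)) = -5/(98 + (-4 + (4 + 6)*(-2 + 5*2))*(-17)) = -5/(98 + (-4 + 10*(-2 + 10))*(-17)) = -5/(98 + (-4 + 10*8)*(-17)) = -5/(98 + (-4 + 80)*(-17)) = -5/(98 + 76*(-17)) = -5/(98 - 1292) = -5/(-1194) = -5*(-1/1194) = 5/1194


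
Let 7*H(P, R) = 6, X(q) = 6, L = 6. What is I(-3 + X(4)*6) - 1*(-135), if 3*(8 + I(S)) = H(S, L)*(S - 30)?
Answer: 895/7 ≈ 127.86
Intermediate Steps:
H(P, R) = 6/7 (H(P, R) = (1/7)*6 = 6/7)
I(S) = -116/7 + 2*S/7 (I(S) = -8 + (6*(S - 30)/7)/3 = -8 + (6*(-30 + S)/7)/3 = -8 + (-180/7 + 6*S/7)/3 = -8 + (-60/7 + 2*S/7) = -116/7 + 2*S/7)
I(-3 + X(4)*6) - 1*(-135) = (-116/7 + 2*(-3 + 6*6)/7) - 1*(-135) = (-116/7 + 2*(-3 + 36)/7) + 135 = (-116/7 + (2/7)*33) + 135 = (-116/7 + 66/7) + 135 = -50/7 + 135 = 895/7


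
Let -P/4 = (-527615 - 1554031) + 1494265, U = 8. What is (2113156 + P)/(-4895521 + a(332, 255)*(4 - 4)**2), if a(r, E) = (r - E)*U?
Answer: -4462680/4895521 ≈ -0.91158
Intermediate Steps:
a(r, E) = -8*E + 8*r (a(r, E) = (r - E)*8 = -8*E + 8*r)
P = 2349524 (P = -4*((-527615 - 1554031) + 1494265) = -4*(-2081646 + 1494265) = -4*(-587381) = 2349524)
(2113156 + P)/(-4895521 + a(332, 255)*(4 - 4)**2) = (2113156 + 2349524)/(-4895521 + (-8*255 + 8*332)*(4 - 4)**2) = 4462680/(-4895521 + (-2040 + 2656)*0**2) = 4462680/(-4895521 + 616*0) = 4462680/(-4895521 + 0) = 4462680/(-4895521) = 4462680*(-1/4895521) = -4462680/4895521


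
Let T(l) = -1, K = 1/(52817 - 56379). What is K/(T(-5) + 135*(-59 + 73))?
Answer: -1/6728618 ≈ -1.4862e-7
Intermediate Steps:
K = -1/3562 (K = 1/(-3562) = -1/3562 ≈ -0.00028074)
K/(T(-5) + 135*(-59 + 73)) = -1/(3562*(-1 + 135*(-59 + 73))) = -1/(3562*(-1 + 135*14)) = -1/(3562*(-1 + 1890)) = -1/3562/1889 = -1/3562*1/1889 = -1/6728618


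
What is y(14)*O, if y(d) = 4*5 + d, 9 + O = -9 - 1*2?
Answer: -680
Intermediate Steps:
O = -20 (O = -9 + (-9 - 1*2) = -9 + (-9 - 2) = -9 - 11 = -20)
y(d) = 20 + d
y(14)*O = (20 + 14)*(-20) = 34*(-20) = -680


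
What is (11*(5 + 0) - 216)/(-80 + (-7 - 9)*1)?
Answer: 161/96 ≈ 1.6771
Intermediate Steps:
(11*(5 + 0) - 216)/(-80 + (-7 - 9)*1) = (11*5 - 216)/(-80 - 16*1) = (55 - 216)/(-80 - 16) = -161/(-96) = -161*(-1/96) = 161/96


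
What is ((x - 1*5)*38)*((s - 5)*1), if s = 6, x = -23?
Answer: -1064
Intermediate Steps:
((x - 1*5)*38)*((s - 5)*1) = ((-23 - 1*5)*38)*((6 - 5)*1) = ((-23 - 5)*38)*(1*1) = -28*38*1 = -1064*1 = -1064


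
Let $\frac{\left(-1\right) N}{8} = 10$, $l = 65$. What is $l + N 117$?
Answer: $-9295$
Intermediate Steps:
$N = -80$ ($N = \left(-8\right) 10 = -80$)
$l + N 117 = 65 - 9360 = -9295$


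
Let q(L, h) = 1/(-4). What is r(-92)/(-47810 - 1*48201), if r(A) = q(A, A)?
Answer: 1/384044 ≈ 2.6039e-6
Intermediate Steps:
q(L, h) = -1/4
r(A) = -1/4
r(-92)/(-47810 - 1*48201) = -1/(4*(-47810 - 1*48201)) = -1/(4*(-47810 - 48201)) = -1/4/(-96011) = -1/4*(-1/96011) = 1/384044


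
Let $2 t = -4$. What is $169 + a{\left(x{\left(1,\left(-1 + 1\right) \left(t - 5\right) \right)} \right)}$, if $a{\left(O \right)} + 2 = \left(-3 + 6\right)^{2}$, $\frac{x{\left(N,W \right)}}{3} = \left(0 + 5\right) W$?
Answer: $176$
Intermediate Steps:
$t = -2$ ($t = \frac{1}{2} \left(-4\right) = -2$)
$x{\left(N,W \right)} = 15 W$ ($x{\left(N,W \right)} = 3 \left(0 + 5\right) W = 3 \cdot 5 W = 15 W$)
$a{\left(O \right)} = 7$ ($a{\left(O \right)} = -2 + \left(-3 + 6\right)^{2} = -2 + 3^{2} = -2 + 9 = 7$)
$169 + a{\left(x{\left(1,\left(-1 + 1\right) \left(t - 5\right) \right)} \right)} = 169 + 7 = 176$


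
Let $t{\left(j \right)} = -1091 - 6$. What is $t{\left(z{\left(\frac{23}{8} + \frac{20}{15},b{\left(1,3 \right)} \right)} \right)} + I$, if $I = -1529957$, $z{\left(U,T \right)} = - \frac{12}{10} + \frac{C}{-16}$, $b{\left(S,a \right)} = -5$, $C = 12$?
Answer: $-1531054$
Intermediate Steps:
$z{\left(U,T \right)} = - \frac{39}{20}$ ($z{\left(U,T \right)} = - \frac{12}{10} + \frac{12}{-16} = \left(-12\right) \frac{1}{10} + 12 \left(- \frac{1}{16}\right) = - \frac{6}{5} - \frac{3}{4} = - \frac{39}{20}$)
$t{\left(j \right)} = -1097$ ($t{\left(j \right)} = -1091 - 6 = -1097$)
$t{\left(z{\left(\frac{23}{8} + \frac{20}{15},b{\left(1,3 \right)} \right)} \right)} + I = -1097 - 1529957 = -1531054$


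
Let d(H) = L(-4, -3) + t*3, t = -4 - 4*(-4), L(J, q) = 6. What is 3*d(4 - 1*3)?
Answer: 126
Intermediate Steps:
t = 12 (t = -4 + 16 = 12)
d(H) = 42 (d(H) = 6 + 12*3 = 6 + 36 = 42)
3*d(4 - 1*3) = 3*42 = 126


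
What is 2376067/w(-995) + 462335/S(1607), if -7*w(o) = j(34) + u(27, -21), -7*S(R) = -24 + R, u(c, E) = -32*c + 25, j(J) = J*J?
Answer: -27355119792/501811 ≈ -54513.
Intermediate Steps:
j(J) = J**2
u(c, E) = 25 - 32*c
S(R) = 24/7 - R/7 (S(R) = -(-24 + R)/7 = 24/7 - R/7)
w(o) = -317/7 (w(o) = -(34**2 + (25 - 32*27))/7 = -(1156 + (25 - 864))/7 = -(1156 - 839)/7 = -1/7*317 = -317/7)
2376067/w(-995) + 462335/S(1607) = 2376067/(-317/7) + 462335/(24/7 - 1/7*1607) = 2376067*(-7/317) + 462335/(24/7 - 1607/7) = -16632469/317 + 462335/(-1583/7) = -16632469/317 + 462335*(-7/1583) = -16632469/317 - 3236345/1583 = -27355119792/501811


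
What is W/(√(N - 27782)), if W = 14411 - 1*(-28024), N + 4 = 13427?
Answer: -42435*I*√14359/14359 ≈ -354.13*I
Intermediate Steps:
N = 13423 (N = -4 + 13427 = 13423)
W = 42435 (W = 14411 + 28024 = 42435)
W/(√(N - 27782)) = 42435/(√(13423 - 27782)) = 42435/(√(-14359)) = 42435/((I*√14359)) = 42435*(-I*√14359/14359) = -42435*I*√14359/14359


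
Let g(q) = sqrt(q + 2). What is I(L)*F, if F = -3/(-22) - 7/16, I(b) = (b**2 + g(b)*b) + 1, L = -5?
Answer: -689/88 + 265*I*sqrt(3)/176 ≈ -7.8295 + 2.6079*I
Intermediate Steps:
g(q) = sqrt(2 + q)
I(b) = 1 + b**2 + b*sqrt(2 + b) (I(b) = (b**2 + sqrt(2 + b)*b) + 1 = (b**2 + b*sqrt(2 + b)) + 1 = 1 + b**2 + b*sqrt(2 + b))
F = -53/176 (F = -3*(-1/22) - 7*1/16 = 3/22 - 7/16 = -53/176 ≈ -0.30114)
I(L)*F = (1 + (-5)**2 - 5*sqrt(2 - 5))*(-53/176) = (1 + 25 - 5*I*sqrt(3))*(-53/176) = (26 - 5*I*sqrt(3))*(-53/176) = -689/88 + 265*I*sqrt(3)/176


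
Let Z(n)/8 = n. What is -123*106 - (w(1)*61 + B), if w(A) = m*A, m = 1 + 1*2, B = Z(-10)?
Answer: -13141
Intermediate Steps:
Z(n) = 8*n
B = -80 (B = 8*(-10) = -80)
m = 3 (m = 1 + 2 = 3)
w(A) = 3*A
-123*106 - (w(1)*61 + B) = -123*106 - ((3*1)*61 - 80) = -13038 - (3*61 - 80) = -13038 - (183 - 80) = -13038 - 1*103 = -13038 - 103 = -13141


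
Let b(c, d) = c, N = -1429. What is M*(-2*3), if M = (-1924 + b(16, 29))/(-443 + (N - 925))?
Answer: -11448/2797 ≈ -4.0930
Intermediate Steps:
M = 1908/2797 (M = (-1924 + 16)/(-443 + (-1429 - 925)) = -1908/(-443 - 2354) = -1908/(-2797) = -1908*(-1/2797) = 1908/2797 ≈ 0.68216)
M*(-2*3) = 1908*(-2*3)/2797 = (1908/2797)*(-6) = -11448/2797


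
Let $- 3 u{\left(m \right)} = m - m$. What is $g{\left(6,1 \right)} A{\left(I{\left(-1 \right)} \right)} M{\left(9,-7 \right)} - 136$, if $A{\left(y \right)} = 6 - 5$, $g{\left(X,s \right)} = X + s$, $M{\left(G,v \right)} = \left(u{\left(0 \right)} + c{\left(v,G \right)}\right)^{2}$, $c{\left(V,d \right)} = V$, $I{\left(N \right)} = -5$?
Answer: $207$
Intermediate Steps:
$u{\left(m \right)} = 0$ ($u{\left(m \right)} = - \frac{m - m}{3} = \left(- \frac{1}{3}\right) 0 = 0$)
$M{\left(G,v \right)} = v^{2}$ ($M{\left(G,v \right)} = \left(0 + v\right)^{2} = v^{2}$)
$A{\left(y \right)} = 1$ ($A{\left(y \right)} = 6 - 5 = 1$)
$g{\left(6,1 \right)} A{\left(I{\left(-1 \right)} \right)} M{\left(9,-7 \right)} - 136 = \left(6 + 1\right) 1 \left(-7\right)^{2} - 136 = 7 \cdot 1 \cdot 49 - 136 = 7 \cdot 49 - 136 = 343 - 136 = 207$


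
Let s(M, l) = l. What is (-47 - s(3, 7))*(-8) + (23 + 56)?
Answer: 511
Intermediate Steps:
(-47 - s(3, 7))*(-8) + (23 + 56) = (-47 - 1*7)*(-8) + (23 + 56) = (-47 - 7)*(-8) + 79 = -54*(-8) + 79 = 432 + 79 = 511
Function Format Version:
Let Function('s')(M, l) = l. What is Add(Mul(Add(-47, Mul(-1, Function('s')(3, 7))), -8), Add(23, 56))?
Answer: 511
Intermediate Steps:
Add(Mul(Add(-47, Mul(-1, Function('s')(3, 7))), -8), Add(23, 56)) = Add(Mul(Add(-47, Mul(-1, 7)), -8), Add(23, 56)) = Add(Mul(Add(-47, -7), -8), 79) = Add(Mul(-54, -8), 79) = Add(432, 79) = 511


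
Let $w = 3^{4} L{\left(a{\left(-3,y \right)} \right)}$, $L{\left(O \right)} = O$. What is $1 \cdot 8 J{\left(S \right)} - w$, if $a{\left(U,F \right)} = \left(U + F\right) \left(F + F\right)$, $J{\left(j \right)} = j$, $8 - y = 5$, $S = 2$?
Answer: $16$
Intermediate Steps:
$y = 3$ ($y = 8 - 5 = 3$)
$a{\left(U,F \right)} = 2 F \left(F + U\right)$ ($a{\left(U,F \right)} = \left(F + U\right) 2 F = 2 F \left(F + U\right)$)
$w = 0$ ($w = 3^{4} \cdot 2 \cdot 3 \left(3 - 3\right) = 81 \cdot 2 \cdot 3 \cdot 0 = 81 \cdot 0 = 0$)
$1 \cdot 8 J{\left(S \right)} - w = 1 \cdot 8 \cdot 2 - 0 = 8 \cdot 2 + 0 = 16 + 0 = 16$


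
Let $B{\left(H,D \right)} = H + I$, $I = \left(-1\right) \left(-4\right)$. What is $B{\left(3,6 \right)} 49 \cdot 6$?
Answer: $2058$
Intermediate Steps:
$I = 4$
$B{\left(H,D \right)} = 4 + H$ ($B{\left(H,D \right)} = H + 4 = 4 + H$)
$B{\left(3,6 \right)} 49 \cdot 6 = \left(4 + 3\right) 49 \cdot 6 = 7 \cdot 49 \cdot 6 = 343 \cdot 6 = 2058$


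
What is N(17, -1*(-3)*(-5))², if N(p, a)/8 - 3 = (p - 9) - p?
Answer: 2304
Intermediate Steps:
N(p, a) = -48 (N(p, a) = 24 + 8*((p - 9) - p) = 24 + 8*((-9 + p) - p) = 24 + 8*(-9) = 24 - 72 = -48)
N(17, -1*(-3)*(-5))² = (-48)² = 2304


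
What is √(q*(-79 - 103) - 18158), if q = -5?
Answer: 28*I*√22 ≈ 131.33*I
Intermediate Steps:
√(q*(-79 - 103) - 18158) = √(-5*(-79 - 103) - 18158) = √(-5*(-182) - 18158) = √(910 - 18158) = √(-17248) = 28*I*√22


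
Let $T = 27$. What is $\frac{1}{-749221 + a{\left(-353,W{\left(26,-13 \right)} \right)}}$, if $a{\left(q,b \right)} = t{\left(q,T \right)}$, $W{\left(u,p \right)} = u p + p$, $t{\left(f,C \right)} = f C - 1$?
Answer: $- \frac{1}{758753} \approx -1.318 \cdot 10^{-6}$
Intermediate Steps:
$t{\left(f,C \right)} = -1 + C f$ ($t{\left(f,C \right)} = C f - 1 = -1 + C f$)
$W{\left(u,p \right)} = p + p u$ ($W{\left(u,p \right)} = p u + p = p + p u$)
$a{\left(q,b \right)} = -1 + 27 q$
$\frac{1}{-749221 + a{\left(-353,W{\left(26,-13 \right)} \right)}} = \frac{1}{-749221 + \left(-1 + 27 \left(-353\right)\right)} = \frac{1}{-749221 - 9532} = \frac{1}{-758753} = - \frac{1}{758753}$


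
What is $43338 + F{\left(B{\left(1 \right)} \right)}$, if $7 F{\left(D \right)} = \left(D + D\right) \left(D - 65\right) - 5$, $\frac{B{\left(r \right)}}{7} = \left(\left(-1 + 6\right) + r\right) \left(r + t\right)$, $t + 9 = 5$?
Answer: $\frac{351493}{7} \approx 50213.0$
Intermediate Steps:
$t = -4$ ($t = -9 + 5 = -4$)
$B{\left(r \right)} = 7 \left(-4 + r\right) \left(5 + r\right)$ ($B{\left(r \right)} = 7 \left(\left(-1 + 6\right) + r\right) \left(r - 4\right) = 7 \left(5 + r\right) \left(-4 + r\right) = 7 \left(-4 + r\right) \left(5 + r\right)$)
$F{\left(D \right)} = - \frac{5}{7} + \frac{2 D \left(-65 + D\right)}{7}$ ($F{\left(D \right)} = \frac{\left(D + D\right) \left(D - 65\right) - 5}{7} = \frac{2 D \left(-65 + D\right) - 5}{7} = \frac{-5 + 2 D \left(-65 + D\right)}{7} = - \frac{5}{7} + \frac{2 D \left(-65 + D\right)}{7}$)
$43338 + F{\left(B{\left(1 \right)} \right)} = 43338 - \left(\frac{5}{7} - \frac{2 \left(-140 + 7 \cdot 1 + 7 \cdot 1^{2}\right)^{2}}{7} + \frac{130 \left(-140 + 7 \cdot 1 + 7 \cdot 1^{2}\right)}{7}\right) = 43338 - \left(\frac{5}{7} - \frac{2 \left(-140 + 7 + 7 \cdot 1\right)^{2}}{7} + \frac{130 \left(-140 + 7 + 7 \cdot 1\right)}{7}\right) = 43338 - \left(\frac{5}{7} - \frac{2 \left(-140 + 7 + 7\right)^{2}}{7} + \frac{130 \left(-140 + 7 + 7\right)}{7}\right) = 43338 - \left(- \frac{16375}{7} - 4536\right) = 43338 + \left(- \frac{5}{7} + 2340 + \frac{2}{7} \cdot 15876\right) = 43338 + \left(- \frac{5}{7} + 2340 + 4536\right) = 43338 + \frac{48127}{7} = \frac{351493}{7}$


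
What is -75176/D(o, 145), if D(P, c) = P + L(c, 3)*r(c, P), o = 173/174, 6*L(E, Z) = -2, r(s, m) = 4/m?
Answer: 2262947952/10439 ≈ 2.1678e+5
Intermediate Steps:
L(E, Z) = -⅓ (L(E, Z) = (⅙)*(-2) = -⅓)
o = 173/174 (o = 173*(1/174) = 173/174 ≈ 0.99425)
D(P, c) = P - 4/(3*P)
-75176/D(o, 145) = -75176/(173/174 - 4/(3*173/174)) = -75176/(173/174 - 4/3*174/173) = -75176/(173/174 - 232/173) = -75176/(-10439/30102) = -75176*(-30102/10439) = 2262947952/10439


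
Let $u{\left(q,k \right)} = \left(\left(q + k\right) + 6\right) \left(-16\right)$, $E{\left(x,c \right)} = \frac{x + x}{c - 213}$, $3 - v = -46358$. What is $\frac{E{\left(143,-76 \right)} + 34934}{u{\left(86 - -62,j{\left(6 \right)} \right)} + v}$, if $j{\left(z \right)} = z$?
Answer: $\frac{10095640}{12658489} \approx 0.79754$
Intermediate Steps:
$v = 46361$ ($v = 3 - -46358 = 3 + 46358 = 46361$)
$E{\left(x,c \right)} = \frac{2 x}{-213 + c}$
$u{\left(q,k \right)} = -96 - 16 k - 16 q$ ($u{\left(q,k \right)} = \left(\left(k + q\right) + 6\right) \left(-16\right) = \left(6 + k + q\right) \left(-16\right) = -96 - 16 k - 16 q$)
$\frac{E{\left(143,-76 \right)} + 34934}{u{\left(86 - -62,j{\left(6 \right)} \right)} + v} = \frac{2 \cdot 143 \frac{1}{-213 - 76} + 34934}{\left(-96 - 96 - 16 \left(86 - -62\right)\right) + 46361} = \frac{2 \cdot 143 \frac{1}{-289} + 34934}{\left(-96 - 96 - 16 \left(86 + 62\right)\right) + 46361} = \frac{2 \cdot 143 \left(- \frac{1}{289}\right) + 34934}{\left(-96 - 96 - 2368\right) + 46361} = \frac{- \frac{286}{289} + 34934}{\left(-96 - 96 - 2368\right) + 46361} = \frac{10095640}{289 \left(-2560 + 46361\right)} = \frac{10095640}{289 \cdot 43801} = \frac{10095640}{289} \cdot \frac{1}{43801} = \frac{10095640}{12658489}$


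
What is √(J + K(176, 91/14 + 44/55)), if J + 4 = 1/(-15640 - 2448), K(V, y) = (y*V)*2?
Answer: 43*√2837351510/45220 ≈ 50.652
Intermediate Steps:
K(V, y) = 2*V*y (K(V, y) = (V*y)*2 = 2*V*y)
J = -72353/18088 (J = -4 + 1/(-15640 - 2448) = -4 + 1/(-18088) = -4 - 1/18088 = -72353/18088 ≈ -4.0001)
√(J + K(176, 91/14 + 44/55)) = √(-72353/18088 + 2*176*(91/14 + 44/55)) = √(-72353/18088 + 2*176*(91*(1/14) + 44*(1/55))) = √(-72353/18088 + 2*176*(13/2 + ⅘)) = √(-72353/18088 + 2*176*(73/10)) = √(-72353/18088 + 12848/5) = √(232032859/90440) = 43*√2837351510/45220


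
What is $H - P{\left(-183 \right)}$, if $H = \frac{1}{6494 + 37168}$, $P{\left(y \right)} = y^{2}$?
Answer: $- \frac{1462196717}{43662} \approx -33489.0$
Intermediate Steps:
$H = \frac{1}{43662} \approx 2.2903 \cdot 10^{-5}$
$H - P{\left(-183 \right)} = \frac{1}{43662} - \left(-183\right)^{2} = \frac{1}{43662} - 33489 = - \frac{1462196717}{43662}$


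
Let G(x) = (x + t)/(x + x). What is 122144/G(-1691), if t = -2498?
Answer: 413091008/4189 ≈ 98613.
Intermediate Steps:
G(x) = (-2498 + x)/(2*x) (G(x) = (x - 2498)/(x + x) = (-2498 + x)/((2*x)) = (-2498 + x)*(1/(2*x)) = (-2498 + x)/(2*x))
122144/G(-1691) = 122144/(((½)*(-2498 - 1691)/(-1691))) = 122144/(((½)*(-1/1691)*(-4189))) = 122144/(4189/3382) = 122144*(3382/4189) = 413091008/4189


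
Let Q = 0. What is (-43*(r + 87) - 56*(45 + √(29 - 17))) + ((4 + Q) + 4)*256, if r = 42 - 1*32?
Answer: -4643 - 112*√3 ≈ -4837.0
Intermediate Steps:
r = 10 (r = 42 - 32 = 10)
(-43*(r + 87) - 56*(45 + √(29 - 17))) + ((4 + Q) + 4)*256 = (-43*(10 + 87) - 56*(45 + √(29 - 17))) + ((4 + 0) + 4)*256 = (-43*97 - 56*(45 + √12)) + (4 + 4)*256 = (-4171 - 56*(45 + 2*√3)) + 8*256 = (-4171 + (-2520 - 112*√3)) + 2048 = (-6691 - 112*√3) + 2048 = -4643 - 112*√3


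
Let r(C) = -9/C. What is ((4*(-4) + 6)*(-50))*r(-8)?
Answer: 1125/2 ≈ 562.50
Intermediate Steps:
((4*(-4) + 6)*(-50))*r(-8) = ((4*(-4) + 6)*(-50))*(-9/(-8)) = ((-16 + 6)*(-50))*(-9*(-1/8)) = -10*(-50)*(9/8) = 500*(9/8) = 1125/2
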